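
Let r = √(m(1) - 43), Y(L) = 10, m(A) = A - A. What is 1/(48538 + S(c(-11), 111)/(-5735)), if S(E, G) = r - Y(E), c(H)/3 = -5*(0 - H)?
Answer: 1596425798400/77487318186393643 + 5735*I*√43/77487318186393643 ≈ 2.0602e-5 + 4.8533e-13*I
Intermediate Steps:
m(A) = 0
r = I*√43 (r = √(0 - 43) = √(-43) = I*√43 ≈ 6.5574*I)
c(H) = 15*H (c(H) = 3*(-5*(0 - H)) = 3*(-(-5)*H) = 3*(5*H) = 15*H)
S(E, G) = -10 + I*√43 (S(E, G) = I*√43 - 1*10 = I*√43 - 10 = -10 + I*√43)
1/(48538 + S(c(-11), 111)/(-5735)) = 1/(48538 + (-10 + I*√43)/(-5735)) = 1/(48538 + (-10 + I*√43)*(-1/5735)) = 1/(48538 + (2/1147 - I*√43/5735)) = 1/(55673088/1147 - I*√43/5735)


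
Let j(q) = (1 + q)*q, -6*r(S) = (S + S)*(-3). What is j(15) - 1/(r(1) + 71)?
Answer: 17279/72 ≈ 239.99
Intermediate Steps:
r(S) = S (r(S) = -(S + S)*(-3)/6 = -2*S*(-3)/6 = -(-1)*S = S)
j(q) = q*(1 + q)
j(15) - 1/(r(1) + 71) = 15*(1 + 15) - 1/(1 + 71) = 15*16 - 1/72 = 240 - 1*1/72 = 240 - 1/72 = 17279/72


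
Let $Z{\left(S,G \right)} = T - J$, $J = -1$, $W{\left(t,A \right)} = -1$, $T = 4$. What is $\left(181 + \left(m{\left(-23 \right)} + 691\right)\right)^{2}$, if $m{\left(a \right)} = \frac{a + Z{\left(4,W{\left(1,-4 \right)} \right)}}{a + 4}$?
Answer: $\frac{275095396}{361} \approx 7.6204 \cdot 10^{5}$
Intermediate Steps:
$Z{\left(S,G \right)} = 5$ ($Z{\left(S,G \right)} = 4 - -1 = 4 + 1 = 5$)
$m{\left(a \right)} = \frac{5 + a}{4 + a}$ ($m{\left(a \right)} = \frac{a + 5}{a + 4} = \frac{5 + a}{4 + a}$)
$\left(181 + \left(m{\left(-23 \right)} + 691\right)\right)^{2} = \left(181 + \left(\frac{5 - 23}{4 - 23} + 691\right)\right)^{2} = \left(181 + \left(\frac{1}{-19} \left(-18\right) + 691\right)\right)^{2} = \left(181 + \left(\left(- \frac{1}{19}\right) \left(-18\right) + 691\right)\right)^{2} = \left(181 + \left(\frac{18}{19} + 691\right)\right)^{2} = \left(181 + \frac{13147}{19}\right)^{2} = \left(\frac{16586}{19}\right)^{2} = \frac{275095396}{361}$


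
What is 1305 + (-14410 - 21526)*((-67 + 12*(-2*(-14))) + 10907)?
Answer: -401619431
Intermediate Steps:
1305 + (-14410 - 21526)*((-67 + 12*(-2*(-14))) + 10907) = 1305 - 35936*((-67 + 12*28) + 10907) = 1305 - 35936*((-67 + 336) + 10907) = 1305 - 35936*(269 + 10907) = 1305 - 35936*11176 = 1305 - 401620736 = -401619431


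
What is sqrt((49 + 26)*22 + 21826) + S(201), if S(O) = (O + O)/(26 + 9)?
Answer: 402/35 + 2*sqrt(5869) ≈ 164.70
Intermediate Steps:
S(O) = 2*O/35 (S(O) = (2*O)/35 = (2*O)*(1/35) = 2*O/35)
sqrt((49 + 26)*22 + 21826) + S(201) = sqrt((49 + 26)*22 + 21826) + (2/35)*201 = sqrt(75*22 + 21826) + 402/35 = sqrt(1650 + 21826) + 402/35 = sqrt(23476) + 402/35 = 2*sqrt(5869) + 402/35 = 402/35 + 2*sqrt(5869)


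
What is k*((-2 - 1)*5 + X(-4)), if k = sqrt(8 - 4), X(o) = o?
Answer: -38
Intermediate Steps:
k = 2 (k = sqrt(4) = 2)
k*((-2 - 1)*5 + X(-4)) = 2*((-2 - 1)*5 - 4) = 2*(-3*5 - 4) = 2*(-15 - 4) = 2*(-19) = -38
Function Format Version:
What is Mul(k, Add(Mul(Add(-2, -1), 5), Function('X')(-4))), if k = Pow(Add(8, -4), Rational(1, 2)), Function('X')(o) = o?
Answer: -38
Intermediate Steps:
k = 2 (k = Pow(4, Rational(1, 2)) = 2)
Mul(k, Add(Mul(Add(-2, -1), 5), Function('X')(-4))) = Mul(2, Add(Mul(Add(-2, -1), 5), -4)) = Mul(2, Add(Mul(-3, 5), -4)) = Mul(2, Add(-15, -4)) = Mul(2, -19) = -38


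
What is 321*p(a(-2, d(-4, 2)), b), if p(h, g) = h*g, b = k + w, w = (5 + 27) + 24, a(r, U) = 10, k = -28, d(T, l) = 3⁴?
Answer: 89880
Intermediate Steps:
d(T, l) = 81
w = 56 (w = 32 + 24 = 56)
b = 28 (b = -28 + 56 = 28)
p(h, g) = g*h
321*p(a(-2, d(-4, 2)), b) = 321*(28*10) = 321*280 = 89880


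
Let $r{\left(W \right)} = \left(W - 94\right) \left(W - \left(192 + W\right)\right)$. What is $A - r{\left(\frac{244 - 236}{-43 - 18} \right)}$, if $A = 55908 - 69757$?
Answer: $- \frac{1947253}{61} \approx -31922.0$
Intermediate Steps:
$A = -13849$ ($A = 55908 - 69757 = -13849$)
$r{\left(W \right)} = 18048 - 192 W$ ($r{\left(W \right)} = \left(-94 + W\right) \left(-192\right) = 18048 - 192 W$)
$A - r{\left(\frac{244 - 236}{-43 - 18} \right)} = -13849 - \left(18048 - 192 \frac{244 - 236}{-43 - 18}\right) = -13849 - \left(18048 - 192 \frac{8}{-43 + \left(-162 + 144\right)}\right) = -13849 - \left(18048 - 192 \frac{8}{-43 - 18}\right) = -13849 - \left(18048 - 192 \frac{8}{-61}\right) = -13849 - \left(18048 - 192 \cdot 8 \left(- \frac{1}{61}\right)\right) = -13849 - \left(18048 - - \frac{1536}{61}\right) = -13849 - \left(18048 + \frac{1536}{61}\right) = -13849 - \frac{1102464}{61} = - \frac{1947253}{61}$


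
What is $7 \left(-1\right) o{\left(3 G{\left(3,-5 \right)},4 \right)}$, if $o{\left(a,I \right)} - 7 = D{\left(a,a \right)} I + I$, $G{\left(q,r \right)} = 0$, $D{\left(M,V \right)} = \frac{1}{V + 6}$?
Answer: $- \frac{245}{3} \approx -81.667$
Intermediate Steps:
$D{\left(M,V \right)} = \frac{1}{6 + V}$
$o{\left(a,I \right)} = 7 + I + \frac{I}{6 + a}$ ($o{\left(a,I \right)} = 7 + \left(\frac{I}{6 + a} + I\right) = 7 + \left(I + \frac{I}{6 + a}\right) = 7 + I + \frac{I}{6 + a}$)
$7 \left(-1\right) o{\left(3 G{\left(3,-5 \right)},4 \right)} = 7 \left(-1\right) \frac{4 + \left(6 + 3 \cdot 0\right) \left(7 + 4\right)}{6 + 3 \cdot 0} = - 7 \frac{4 + \left(6 + 0\right) 11}{6 + 0} = - 7 \frac{4 + 6 \cdot 11}{6} = - 7 \frac{4 + 66}{6} = - 7 \cdot \frac{1}{6} \cdot 70 = \left(-7\right) \frac{35}{3} = - \frac{245}{3}$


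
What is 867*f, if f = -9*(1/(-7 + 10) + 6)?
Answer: -49419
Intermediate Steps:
f = -57 (f = -9*(1/3 + 6) = -9*(⅓ + 6) = -9*19/3 = -57)
867*f = 867*(-57) = -49419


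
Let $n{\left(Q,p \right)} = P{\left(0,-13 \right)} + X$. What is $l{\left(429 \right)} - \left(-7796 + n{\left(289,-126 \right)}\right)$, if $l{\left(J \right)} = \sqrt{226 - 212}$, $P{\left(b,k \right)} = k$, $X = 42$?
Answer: $7767 + \sqrt{14} \approx 7770.7$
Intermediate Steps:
$l{\left(J \right)} = \sqrt{14}$
$n{\left(Q,p \right)} = 29$ ($n{\left(Q,p \right)} = -13 + 42 = 29$)
$l{\left(429 \right)} - \left(-7796 + n{\left(289,-126 \right)}\right) = \sqrt{14} - \left(-7796 + 29\right) = \sqrt{14} - -7767 = \sqrt{14} + 7767 = 7767 + \sqrt{14}$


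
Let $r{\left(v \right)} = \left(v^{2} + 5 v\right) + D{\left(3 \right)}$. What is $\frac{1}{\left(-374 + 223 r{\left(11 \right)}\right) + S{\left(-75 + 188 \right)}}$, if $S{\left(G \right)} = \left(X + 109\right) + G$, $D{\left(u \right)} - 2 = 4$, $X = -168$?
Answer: $\frac{1}{40266} \approx 2.4835 \cdot 10^{-5}$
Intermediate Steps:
$D{\left(u \right)} = 6$ ($D{\left(u \right)} = 2 + 4 = 6$)
$S{\left(G \right)} = -59 + G$ ($S{\left(G \right)} = \left(-168 + 109\right) + G = -59 + G$)
$r{\left(v \right)} = 6 + v^{2} + 5 v$ ($r{\left(v \right)} = \left(v^{2} + 5 v\right) + 6 = 6 + v^{2} + 5 v$)
$\frac{1}{\left(-374 + 223 r{\left(11 \right)}\right) + S{\left(-75 + 188 \right)}} = \frac{1}{\left(-374 + 223 \left(6 + 11^{2} + 5 \cdot 11\right)\right) + \left(-59 + \left(-75 + 188\right)\right)} = \frac{1}{\left(-374 + 223 \left(6 + 121 + 55\right)\right) + \left(-59 + 113\right)} = \frac{1}{\left(-374 + 223 \cdot 182\right) + 54} = \frac{1}{\left(-374 + 40586\right) + 54} = \frac{1}{40212 + 54} = \frac{1}{40266}$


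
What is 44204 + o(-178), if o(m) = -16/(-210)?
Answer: 4641428/105 ≈ 44204.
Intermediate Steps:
o(m) = 8/105 (o(m) = -16*(-1/210) = 8/105)
44204 + o(-178) = 44204 + 8/105 = 4641428/105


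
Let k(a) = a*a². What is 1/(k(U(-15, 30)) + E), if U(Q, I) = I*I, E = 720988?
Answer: 1/729720988 ≈ 1.3704e-9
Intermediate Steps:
U(Q, I) = I²
k(a) = a³
1/(k(U(-15, 30)) + E) = 1/((30²)³ + 720988) = 1/(900³ + 720988) = 1/(729000000 + 720988) = 1/729720988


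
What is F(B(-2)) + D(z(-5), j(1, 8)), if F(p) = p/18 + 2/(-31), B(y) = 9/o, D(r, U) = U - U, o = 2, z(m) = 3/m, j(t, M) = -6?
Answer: 23/124 ≈ 0.18548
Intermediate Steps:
D(r, U) = 0
B(y) = 9/2
F(p) = -2/31 + p/18 (F(p) = p*(1/18) + 2*(-1/31) = p/18 - 2/31 = -2/31 + p/18)
F(B(-2)) + D(z(-5), j(1, 8)) = (-2/31 + (1/18)*(9/2)) + 0 = (-2/31 + ¼) + 0 = 23/124 + 0 = 23/124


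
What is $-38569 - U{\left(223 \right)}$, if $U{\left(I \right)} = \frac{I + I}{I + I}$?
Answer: $-38570$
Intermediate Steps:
$U{\left(I \right)} = 1$ ($U{\left(I \right)} = \frac{2 I}{2 I} = 2 I \frac{1}{2 I} = 1$)
$-38569 - U{\left(223 \right)} = -38569 - 1 = -38570$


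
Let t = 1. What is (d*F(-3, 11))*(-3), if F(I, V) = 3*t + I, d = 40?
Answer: 0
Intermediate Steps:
F(I, V) = 3 + I (F(I, V) = 3*1 + I = 3 + I)
(d*F(-3, 11))*(-3) = (40*(3 - 3))*(-3) = (40*0)*(-3) = 0*(-3) = 0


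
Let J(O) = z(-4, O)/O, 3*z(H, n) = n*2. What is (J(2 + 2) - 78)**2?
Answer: 53824/9 ≈ 5980.4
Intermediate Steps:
z(H, n) = 2*n/3 (z(H, n) = (n*2)/3 = (2*n)/3 = 2*n/3)
J(O) = 2/3 (J(O) = (2*O/3)/O = 2/3)
(J(2 + 2) - 78)**2 = (2/3 - 78)**2 = (-232/3)**2 = 53824/9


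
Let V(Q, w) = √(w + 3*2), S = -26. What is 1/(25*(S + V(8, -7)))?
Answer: -26/16925 - I/16925 ≈ -0.0015362 - 5.9084e-5*I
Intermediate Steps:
V(Q, w) = √(6 + w) (V(Q, w) = √(w + 6) = √(6 + w))
1/(25*(S + V(8, -7))) = 1/(25*(-26 + √(6 - 7))) = 1/(25*(-26 + √(-1))) = 1/(25*(-26 + I)) = 1/(-650 + 25*I) = (-650 - 25*I)/423125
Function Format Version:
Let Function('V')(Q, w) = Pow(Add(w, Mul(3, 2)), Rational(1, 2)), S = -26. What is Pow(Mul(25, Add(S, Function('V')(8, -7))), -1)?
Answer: Add(Rational(-26, 16925), Mul(Rational(-1, 16925), I)) ≈ Add(-0.0015362, Mul(-5.9084e-5, I))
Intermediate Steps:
Function('V')(Q, w) = Pow(Add(6, w), Rational(1, 2)) (Function('V')(Q, w) = Pow(Add(w, 6), Rational(1, 2)) = Pow(Add(6, w), Rational(1, 2)))
Pow(Mul(25, Add(S, Function('V')(8, -7))), -1) = Pow(Mul(25, Add(-26, Pow(Add(6, -7), Rational(1, 2)))), -1) = Pow(Mul(25, Add(-26, Pow(-1, Rational(1, 2)))), -1) = Pow(Mul(25, Add(-26, I)), -1) = Pow(Add(-650, Mul(25, I)), -1) = Mul(Rational(1, 423125), Add(-650, Mul(-25, I)))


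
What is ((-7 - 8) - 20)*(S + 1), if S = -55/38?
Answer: 595/38 ≈ 15.658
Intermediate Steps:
S = -55/38 (S = -55*1/38 = -55/38 ≈ -1.4474)
((-7 - 8) - 20)*(S + 1) = ((-7 - 8) - 20)*(-55/38 + 1) = (-15 - 20)*(-17/38) = -35*(-17/38) = 595/38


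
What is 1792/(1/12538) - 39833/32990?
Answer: 741222447207/32990 ≈ 2.2468e+7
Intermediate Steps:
1792/(1/12538) - 39833/32990 = 1792/(1/12538) - 39833*1/32990 = 1792*12538 - 39833/32990 = 22468096 - 39833/32990 = 741222447207/32990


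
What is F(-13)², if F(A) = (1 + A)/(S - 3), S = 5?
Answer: 36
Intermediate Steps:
F(A) = ½ + A/2 (F(A) = (1 + A)/(5 - 3) = (1 + A)/2 = (1 + A)*(½) = ½ + A/2)
F(-13)² = (½ + (½)*(-13))² = (½ - 13/2)² = (-6)² = 36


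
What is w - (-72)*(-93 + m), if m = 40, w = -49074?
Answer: -52890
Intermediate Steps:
w - (-72)*(-93 + m) = -49074 - (-72)*(-93 + 40) = -49074 - (-72)*(-53) = -49074 - 1*3816 = -49074 - 3816 = -52890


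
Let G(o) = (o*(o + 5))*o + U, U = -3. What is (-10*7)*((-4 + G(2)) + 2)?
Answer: -1610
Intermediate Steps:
G(o) = -3 + o²*(5 + o) (G(o) = (o*(o + 5))*o - 3 = (o*(5 + o))*o - 3 = o²*(5 + o) - 3 = -3 + o²*(5 + o))
(-10*7)*((-4 + G(2)) + 2) = (-10*7)*((-4 + (-3 + 2³ + 5*2²)) + 2) = -70*((-4 + (-3 + 8 + 5*4)) + 2) = -70*((-4 + (-3 + 8 + 20)) + 2) = -70*((-4 + 25) + 2) = -70*(21 + 2) = -70*23 = -1610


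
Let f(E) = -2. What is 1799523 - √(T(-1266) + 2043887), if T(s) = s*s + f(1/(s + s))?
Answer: 1799523 - √3646641 ≈ 1.7976e+6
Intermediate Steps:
T(s) = -2 + s² (T(s) = s*s - 2 = s² - 2 = -2 + s²)
1799523 - √(T(-1266) + 2043887) = 1799523 - √((-2 + (-1266)²) + 2043887) = 1799523 - √((-2 + 1602756) + 2043887) = 1799523 - √(1602754 + 2043887) = 1799523 - √3646641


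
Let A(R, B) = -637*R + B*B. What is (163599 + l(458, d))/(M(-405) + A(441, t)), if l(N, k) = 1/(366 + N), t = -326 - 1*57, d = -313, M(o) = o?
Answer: -4348567/3578632 ≈ -1.2151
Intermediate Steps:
t = -383 (t = -326 - 57 = -383)
A(R, B) = B² - 637*R (A(R, B) = -637*R + B² = B² - 637*R)
(163599 + l(458, d))/(M(-405) + A(441, t)) = (163599 + 1/(366 + 458))/(-405 + ((-383)² - 637*441)) = (163599 + 1/824)/(-405 + (146689 - 280917)) = (163599 + 1/824)/(-405 - 134228) = (134805577/824)/(-134633) = (134805577/824)*(-1/134633) = -4348567/3578632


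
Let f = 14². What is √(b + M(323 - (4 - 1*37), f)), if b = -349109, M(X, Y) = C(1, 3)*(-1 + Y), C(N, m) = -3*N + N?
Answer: I*√349499 ≈ 591.18*I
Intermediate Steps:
C(N, m) = -2*N
f = 196
M(X, Y) = 2 - 2*Y (M(X, Y) = (-2*1)*(-1 + Y) = -2*(-1 + Y) = 2 - 2*Y)
√(b + M(323 - (4 - 1*37), f)) = √(-349109 + (2 - 2*196)) = √(-349109 + (2 - 392)) = √(-349109 - 390) = √(-349499) = I*√349499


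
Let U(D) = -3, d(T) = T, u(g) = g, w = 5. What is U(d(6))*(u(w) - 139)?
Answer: 402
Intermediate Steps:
U(d(6))*(u(w) - 139) = -3*(5 - 139) = -3*(-134) = 402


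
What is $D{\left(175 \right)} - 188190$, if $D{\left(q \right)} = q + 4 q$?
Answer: $-187315$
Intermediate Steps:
$D{\left(q \right)} = 5 q$
$D{\left(175 \right)} - 188190 = 5 \cdot 175 - 188190 = 875 - 188190 = -187315$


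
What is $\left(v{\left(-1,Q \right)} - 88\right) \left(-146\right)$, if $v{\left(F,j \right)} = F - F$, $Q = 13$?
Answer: $12848$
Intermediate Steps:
$v{\left(F,j \right)} = 0$
$\left(v{\left(-1,Q \right)} - 88\right) \left(-146\right) = \left(0 - 88\right) \left(-146\right) = \left(-88\right) \left(-146\right) = 12848$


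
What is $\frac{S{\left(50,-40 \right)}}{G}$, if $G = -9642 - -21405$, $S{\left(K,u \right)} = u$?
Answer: $- \frac{40}{11763} \approx -0.0034005$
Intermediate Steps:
$G = 11763$ ($G = -9642 + 21405 = 11763$)
$\frac{S{\left(50,-40 \right)}}{G} = - \frac{40}{11763}$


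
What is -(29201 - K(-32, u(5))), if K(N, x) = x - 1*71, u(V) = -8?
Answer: -29280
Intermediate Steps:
K(N, x) = -71 + x (K(N, x) = x - 71 = -71 + x)
-(29201 - K(-32, u(5))) = -(29201 - (-71 - 8)) = -(29201 - 1*(-79)) = -(29201 + 79) = -1*29280 = -29280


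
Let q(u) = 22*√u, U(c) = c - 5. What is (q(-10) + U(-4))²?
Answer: (9 - 22*I*√10)² ≈ -4759.0 - 1252.3*I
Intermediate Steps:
U(c) = -5 + c
(q(-10) + U(-4))² = (22*√(-10) + (-5 - 4))² = (22*(I*√10) - 9)² = (22*I*√10 - 9)² = (-9 + 22*I*√10)²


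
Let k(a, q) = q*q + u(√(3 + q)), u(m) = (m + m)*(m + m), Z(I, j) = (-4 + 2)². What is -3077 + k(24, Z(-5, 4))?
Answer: -3033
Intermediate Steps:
Z(I, j) = 4 (Z(I, j) = (-2)² = 4)
u(m) = 4*m² (u(m) = (2*m)*(2*m) = 4*m²)
k(a, q) = 12 + q² + 4*q (k(a, q) = q*q + 4*(√(3 + q))² = q² + 4*(3 + q) = q² + (12 + 4*q) = 12 + q² + 4*q)
-3077 + k(24, Z(-5, 4)) = -3077 + (12 + 4² + 4*4) = -3077 + (12 + 16 + 16) = -3077 + 44 = -3033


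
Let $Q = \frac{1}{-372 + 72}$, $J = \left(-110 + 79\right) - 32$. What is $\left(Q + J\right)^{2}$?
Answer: $\frac{357247801}{90000} \approx 3969.4$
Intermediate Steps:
$J = -63$ ($J = -31 - 32 = -63$)
$Q = - \frac{1}{300}$ ($Q = \frac{1}{-300} = - \frac{1}{300} \approx -0.0033333$)
$\left(Q + J\right)^{2} = \left(- \frac{1}{300} - 63\right)^{2} = \left(- \frac{18901}{300}\right)^{2} = \frac{357247801}{90000}$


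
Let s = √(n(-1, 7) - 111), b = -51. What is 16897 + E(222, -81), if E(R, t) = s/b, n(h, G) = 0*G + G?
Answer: 16897 - 2*I*√26/51 ≈ 16897.0 - 0.19996*I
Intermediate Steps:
n(h, G) = G (n(h, G) = 0 + G = G)
s = 2*I*√26 (s = √(7 - 111) = √(-104) = 2*I*√26 ≈ 10.198*I)
E(R, t) = -2*I*√26/51 (E(R, t) = (2*I*√26)/(-51) = (2*I*√26)*(-1/51) = -2*I*√26/51)
16897 + E(222, -81) = 16897 - 2*I*√26/51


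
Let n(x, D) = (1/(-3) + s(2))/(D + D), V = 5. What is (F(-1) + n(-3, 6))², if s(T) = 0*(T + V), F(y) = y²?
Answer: 1225/1296 ≈ 0.94522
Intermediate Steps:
s(T) = 0 (s(T) = 0*(T + 5) = 0*(5 + T) = 0)
n(x, D) = -1/(6*D) (n(x, D) = (1/(-3) + 0)/(D + D) = (-⅓ + 0)/((2*D)) = -1/(6*D))
(F(-1) + n(-3, 6))² = ((-1)² - ⅙/6)² = (1 - ⅙*⅙)² = (1 - 1/36)² = (35/36)² = 1225/1296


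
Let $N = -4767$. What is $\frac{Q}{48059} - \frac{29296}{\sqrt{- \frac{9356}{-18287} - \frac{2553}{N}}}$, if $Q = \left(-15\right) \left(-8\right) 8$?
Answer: $\frac{960}{48059} - \frac{29296 \sqrt{884204894861603}}{30428921} \approx -28628.0$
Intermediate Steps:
$Q = 960$ ($Q = 120 \cdot 8 = 960$)
$\frac{Q}{48059} - \frac{29296}{\sqrt{- \frac{9356}{-18287} - \frac{2553}{N}}} = \frac{960}{48059} - \frac{29296}{\sqrt{- \frac{9356}{-18287} - \frac{2553}{-4767}}} = 960 \cdot \frac{1}{48059} - \frac{29296}{\sqrt{\left(-9356\right) \left(- \frac{1}{18287}\right) - - \frac{851}{1589}}} = \frac{960}{48059} - \frac{29296}{\sqrt{\frac{9356}{18287} + \frac{851}{1589}}} = \frac{960}{48059} - \frac{29296}{\sqrt{\frac{30428921}{29058043}}} = \frac{960}{48059} - \frac{29296}{\frac{1}{29058043} \sqrt{884204894861603}} = \frac{960}{48059} - 29296 \frac{\sqrt{884204894861603}}{30428921} = \frac{960}{48059} - \frac{29296 \sqrt{884204894861603}}{30428921}$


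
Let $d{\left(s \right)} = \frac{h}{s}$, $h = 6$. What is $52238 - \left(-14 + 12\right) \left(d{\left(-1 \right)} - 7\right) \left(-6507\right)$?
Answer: $221420$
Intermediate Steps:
$d{\left(s \right)} = \frac{6}{s}$
$52238 - \left(-14 + 12\right) \left(d{\left(-1 \right)} - 7\right) \left(-6507\right) = 52238 - \left(-14 + 12\right) \left(\frac{6}{-1} - 7\right) \left(-6507\right) = 52238 - - 2 \left(6 \left(-1\right) - 7\right) \left(-6507\right) = 52238 - - 2 \left(-6 - 7\right) \left(-6507\right) = 52238 - \left(-2\right) \left(-13\right) \left(-6507\right) = 52238 - 26 \left(-6507\right) = 52238 - -169182 = 52238 + 169182 = 221420$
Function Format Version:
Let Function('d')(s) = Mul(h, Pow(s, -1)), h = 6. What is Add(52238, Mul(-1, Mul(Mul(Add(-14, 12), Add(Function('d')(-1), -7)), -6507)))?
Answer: 221420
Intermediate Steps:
Function('d')(s) = Mul(6, Pow(s, -1))
Add(52238, Mul(-1, Mul(Mul(Add(-14, 12), Add(Function('d')(-1), -7)), -6507))) = Add(52238, Mul(-1, Mul(Mul(Add(-14, 12), Add(Mul(6, Pow(-1, -1)), -7)), -6507))) = Add(52238, Mul(-1, Mul(Mul(-2, Add(Mul(6, -1), -7)), -6507))) = Add(52238, Mul(-1, Mul(Mul(-2, Add(-6, -7)), -6507))) = Add(52238, Mul(-1, Mul(Mul(-2, -13), -6507))) = Add(52238, Mul(-1, Mul(26, -6507))) = Add(52238, Mul(-1, -169182)) = Add(52238, 169182) = 221420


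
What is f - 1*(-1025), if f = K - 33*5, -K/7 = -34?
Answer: 1098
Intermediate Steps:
K = 238 (K = -7*(-34) = 238)
f = 73 (f = 238 - 33*5 = 238 - 165 = 73)
f - 1*(-1025) = 73 - 1*(-1025) = 73 + 1025 = 1098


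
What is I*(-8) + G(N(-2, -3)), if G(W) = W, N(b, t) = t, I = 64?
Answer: -515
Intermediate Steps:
I*(-8) + G(N(-2, -3)) = 64*(-8) - 3 = -512 - 3 = -515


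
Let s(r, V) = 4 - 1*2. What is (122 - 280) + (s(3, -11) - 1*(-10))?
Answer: -146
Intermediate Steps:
s(r, V) = 2 (s(r, V) = 4 - 2 = 2)
(122 - 280) + (s(3, -11) - 1*(-10)) = (122 - 280) + (2 - 1*(-10)) = -158 + (2 + 10) = -158 + 12 = -146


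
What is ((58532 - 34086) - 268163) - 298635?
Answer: -542352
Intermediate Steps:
((58532 - 34086) - 268163) - 298635 = (24446 - 268163) - 298635 = -243717 - 298635 = -542352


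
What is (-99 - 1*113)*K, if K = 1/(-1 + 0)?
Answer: 212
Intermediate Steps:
K = -1 (K = 1/(-1) = -1)
(-99 - 1*113)*K = (-99 - 1*113)*(-1) = (-99 - 113)*(-1) = -212*(-1) = 212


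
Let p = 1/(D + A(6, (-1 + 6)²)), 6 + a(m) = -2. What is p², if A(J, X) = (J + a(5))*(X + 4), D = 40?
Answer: 1/324 ≈ 0.0030864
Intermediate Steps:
a(m) = -8 (a(m) = -6 - 2 = -8)
A(J, X) = (-8 + J)*(4 + X) (A(J, X) = (J - 8)*(X + 4) = (-8 + J)*(4 + X))
p = -1/18 (p = 1/(40 + (-32 - 8*(-1 + 6)² + 4*6 + 6*(-1 + 6)²)) = 1/(40 + (-32 - 8*5² + 24 + 6*5²)) = 1/(40 + (-32 - 8*25 + 24 + 6*25)) = 1/(40 + (-32 - 200 + 24 + 150)) = 1/(40 - 58) = 1/(-18) = -1/18 ≈ -0.055556)
p² = (-1/18)² = 1/324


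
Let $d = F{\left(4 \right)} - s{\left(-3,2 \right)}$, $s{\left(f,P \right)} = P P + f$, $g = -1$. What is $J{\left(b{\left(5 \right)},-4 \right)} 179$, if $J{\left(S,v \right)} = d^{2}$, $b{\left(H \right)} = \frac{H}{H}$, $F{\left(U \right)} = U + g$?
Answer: $716$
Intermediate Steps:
$s{\left(f,P \right)} = f + P^{2}$ ($s{\left(f,P \right)} = P^{2} + f = f + P^{2}$)
$F{\left(U \right)} = -1 + U$ ($F{\left(U \right)} = U - 1 = -1 + U$)
$d = 2$ ($d = \left(-1 + 4\right) - \left(-3 + 2^{2}\right) = 3 - \left(-3 + 4\right) = 3 - 1 = 2$)
$b{\left(H \right)} = 1$
$J{\left(S,v \right)} = 4$ ($J{\left(S,v \right)} = 2^{2} = 4$)
$J{\left(b{\left(5 \right)},-4 \right)} 179 = 4 \cdot 179 = 716$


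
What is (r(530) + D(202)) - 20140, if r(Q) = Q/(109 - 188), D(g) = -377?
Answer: -1621373/79 ≈ -20524.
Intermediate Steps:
r(Q) = -Q/79 (r(Q) = Q/(-79) = Q*(-1/79) = -Q/79)
(r(530) + D(202)) - 20140 = (-1/79*530 - 377) - 20140 = (-530/79 - 377) - 20140 = -30313/79 - 20140 = -1621373/79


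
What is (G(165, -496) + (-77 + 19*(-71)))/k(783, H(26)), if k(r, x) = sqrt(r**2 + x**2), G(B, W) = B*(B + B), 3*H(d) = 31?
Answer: 79536*sqrt(5518762)/2759381 ≈ 67.713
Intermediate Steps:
H(d) = 31/3 (H(d) = (1/3)*31 = 31/3)
G(B, W) = 2*B**2 (G(B, W) = B*(2*B) = 2*B**2)
(G(165, -496) + (-77 + 19*(-71)))/k(783, H(26)) = (2*165**2 + (-77 + 19*(-71)))/(sqrt(783**2 + (31/3)**2)) = (2*27225 + (-77 - 1349))/(sqrt(613089 + 961/9)) = (54450 - 1426)/(sqrt(5518762/9)) = 53024/((sqrt(5518762)/3)) = 53024*(3*sqrt(5518762)/5518762) = 79536*sqrt(5518762)/2759381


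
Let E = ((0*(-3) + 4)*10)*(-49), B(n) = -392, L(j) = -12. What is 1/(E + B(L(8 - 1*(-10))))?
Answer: -1/2352 ≈ -0.00042517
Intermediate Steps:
E = -1960 (E = ((0 + 4)*10)*(-49) = (4*10)*(-49) = 40*(-49) = -1960)
1/(E + B(L(8 - 1*(-10)))) = 1/(-1960 - 392) = 1/(-2352) = -1/2352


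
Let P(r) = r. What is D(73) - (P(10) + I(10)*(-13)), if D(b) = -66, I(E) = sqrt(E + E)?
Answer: -76 + 26*sqrt(5) ≈ -17.862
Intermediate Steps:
I(E) = sqrt(2)*sqrt(E) (I(E) = sqrt(2*E) = sqrt(2)*sqrt(E))
D(73) - (P(10) + I(10)*(-13)) = -66 - (10 + (sqrt(2)*sqrt(10))*(-13)) = -66 - (10 + (2*sqrt(5))*(-13)) = -66 - (10 - 26*sqrt(5)) = -66 + (-10 + 26*sqrt(5)) = -76 + 26*sqrt(5)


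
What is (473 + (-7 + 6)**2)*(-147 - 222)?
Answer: -174906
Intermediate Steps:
(473 + (-7 + 6)**2)*(-147 - 222) = (473 + (-1)**2)*(-369) = (473 + 1)*(-369) = 474*(-369) = -174906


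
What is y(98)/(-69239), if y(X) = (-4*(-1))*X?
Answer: -392/69239 ≈ -0.0056615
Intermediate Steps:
y(X) = 4*X
y(98)/(-69239) = (4*98)/(-69239) = 392*(-1/69239) = -392/69239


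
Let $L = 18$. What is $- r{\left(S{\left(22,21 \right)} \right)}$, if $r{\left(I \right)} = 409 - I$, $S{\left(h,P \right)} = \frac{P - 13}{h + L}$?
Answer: $- \frac{2044}{5} \approx -408.8$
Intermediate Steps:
$S{\left(h,P \right)} = \frac{-13 + P}{18 + h}$ ($S{\left(h,P \right)} = \frac{P - 13}{h + 18} = \frac{-13 + P}{18 + h}$)
$- r{\left(S{\left(22,21 \right)} \right)} = - (409 - \frac{-13 + 21}{18 + 22}) = - (409 - \frac{1}{40} \cdot 8) = - (409 - \frac{1}{5}) = \left(-1\right) \frac{2044}{5} = - \frac{2044}{5}$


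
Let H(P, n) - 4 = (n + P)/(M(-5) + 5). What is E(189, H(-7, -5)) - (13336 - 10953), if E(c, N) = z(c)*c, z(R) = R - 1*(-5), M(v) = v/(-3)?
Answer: 34283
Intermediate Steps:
M(v) = -v/3 (M(v) = v*(-⅓) = -v/3)
z(R) = 5 + R (z(R) = R + 5 = 5 + R)
H(P, n) = 4 + 3*P/20 + 3*n/20 (H(P, n) = 4 + (n + P)/(-⅓*(-5) + 5) = 4 + (P + n)/(5/3 + 5) = 4 + (P + n)/(20/3) = 4 + (P + n)*(3/20) = 4 + (3*P/20 + 3*n/20) = 4 + 3*P/20 + 3*n/20)
E(c, N) = c*(5 + c) (E(c, N) = (5 + c)*c = c*(5 + c))
E(189, H(-7, -5)) - (13336 - 10953) = 189*(5 + 189) - (13336 - 10953) = 189*194 - 1*2383 = 36666 - 2383 = 34283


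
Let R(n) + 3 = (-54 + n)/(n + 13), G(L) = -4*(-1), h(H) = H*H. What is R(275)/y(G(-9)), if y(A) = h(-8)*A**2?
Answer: -643/294912 ≈ -0.0021803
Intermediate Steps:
h(H) = H**2
G(L) = 4
y(A) = 64*A**2 (y(A) = (-8)**2*A**2 = 64*A**2)
R(n) = -3 + (-54 + n)/(13 + n) (R(n) = -3 + (-54 + n)/(n + 13) = -3 + (-54 + n)/(13 + n))
R(275)/y(G(-9)) = ((-93 - 2*275)/(13 + 275))/((64*4**2)) = ((-93 - 550)/288)/((64*16)) = ((1/288)*(-643))/1024 = -643/288*1/1024 = -643/294912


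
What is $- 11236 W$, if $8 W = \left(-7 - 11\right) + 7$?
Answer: $\frac{30899}{2} \approx 15450.0$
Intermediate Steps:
$W = - \frac{11}{8}$ ($W = \frac{\left(-7 - 11\right) + 7}{8} = \frac{-18 + 7}{8} = \frac{1}{8} \left(-11\right) = - \frac{11}{8} \approx -1.375$)
$- 11236 W = \left(-11236\right) \left(- \frac{11}{8}\right) = \frac{30899}{2}$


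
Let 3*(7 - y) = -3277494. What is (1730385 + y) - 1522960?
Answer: 1299930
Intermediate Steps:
y = 1092505 (y = 7 - ⅓*(-3277494) = 7 + 1092498 = 1092505)
(1730385 + y) - 1522960 = (1730385 + 1092505) - 1522960 = 2822890 - 1522960 = 1299930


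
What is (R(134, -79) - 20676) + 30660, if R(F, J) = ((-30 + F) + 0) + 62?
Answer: 10150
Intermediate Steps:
R(F, J) = 32 + F (R(F, J) = (-30 + F) + 62 = 32 + F)
(R(134, -79) - 20676) + 30660 = ((32 + 134) - 20676) + 30660 = (166 - 20676) + 30660 = -20510 + 30660 = 10150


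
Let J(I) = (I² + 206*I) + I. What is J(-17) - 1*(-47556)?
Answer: 44326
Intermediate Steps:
J(I) = I² + 207*I
J(-17) - 1*(-47556) = -17*(207 - 17) - 1*(-47556) = -17*190 + 47556 = -3230 + 47556 = 44326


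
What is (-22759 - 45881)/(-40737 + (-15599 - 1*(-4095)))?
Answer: 68640/52241 ≈ 1.3139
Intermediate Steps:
(-22759 - 45881)/(-40737 + (-15599 - 1*(-4095))) = -68640/(-40737 + (-15599 + 4095)) = -68640/(-40737 - 11504) = -68640/(-52241) = -68640*(-1/52241) = 68640/52241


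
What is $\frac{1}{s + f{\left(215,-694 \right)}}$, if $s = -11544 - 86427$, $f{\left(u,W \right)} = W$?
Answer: $- \frac{1}{98665} \approx -1.0135 \cdot 10^{-5}$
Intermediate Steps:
$s = -97971$
$\frac{1}{s + f{\left(215,-694 \right)}} = \frac{1}{-97971 - 694} = \frac{1}{-98665} = - \frac{1}{98665}$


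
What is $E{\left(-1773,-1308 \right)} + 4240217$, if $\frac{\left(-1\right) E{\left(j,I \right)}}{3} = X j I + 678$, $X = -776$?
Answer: $5403065735$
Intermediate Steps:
$E{\left(j,I \right)} = -2034 + 2328 I j$ ($E{\left(j,I \right)} = - 3 \left(- 776 j I + 678\right) = - 3 \left(- 776 I j + 678\right) = - 3 \left(678 - 776 I j\right) = -2034 + 2328 I j$)
$E{\left(-1773,-1308 \right)} + 4240217 = \left(-2034 + 2328 \left(-1308\right) \left(-1773\right)\right) + 4240217 = \left(-2034 + 5398827552\right) + 4240217 = 5398825518 + 4240217 = 5403065735$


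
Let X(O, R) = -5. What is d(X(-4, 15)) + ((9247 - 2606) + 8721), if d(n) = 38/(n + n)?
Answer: 76791/5 ≈ 15358.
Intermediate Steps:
d(n) = 19/n (d(n) = 38/((2*n)) = 38*(1/(2*n)) = 19/n)
d(X(-4, 15)) + ((9247 - 2606) + 8721) = 19/(-5) + ((9247 - 2606) + 8721) = 19*(-⅕) + (6641 + 8721) = -19/5 + 15362 = 76791/5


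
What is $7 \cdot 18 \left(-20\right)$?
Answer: $-2520$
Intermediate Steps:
$7 \cdot 18 \left(-20\right) = 126 \left(-20\right) = -2520$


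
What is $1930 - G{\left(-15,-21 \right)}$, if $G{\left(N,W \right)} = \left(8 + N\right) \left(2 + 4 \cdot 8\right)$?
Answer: $2168$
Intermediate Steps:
$G{\left(N,W \right)} = 272 + 34 N$ ($G{\left(N,W \right)} = \left(8 + N\right) \left(2 + 32\right) = \left(8 + N\right) 34 = 272 + 34 N$)
$1930 - G{\left(-15,-21 \right)} = 1930 - \left(272 + 34 \left(-15\right)\right) = 1930 - \left(272 - 510\right) = 1930 - -238 = 1930 + 238 = 2168$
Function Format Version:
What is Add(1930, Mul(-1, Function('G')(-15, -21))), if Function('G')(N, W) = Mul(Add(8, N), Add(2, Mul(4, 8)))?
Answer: 2168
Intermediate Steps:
Function('G')(N, W) = Add(272, Mul(34, N)) (Function('G')(N, W) = Mul(Add(8, N), Add(2, 32)) = Mul(Add(8, N), 34) = Add(272, Mul(34, N)))
Add(1930, Mul(-1, Function('G')(-15, -21))) = Add(1930, Mul(-1, Add(272, Mul(34, -15)))) = Add(1930, Mul(-1, Add(272, -510))) = Add(1930, Mul(-1, -238)) = Add(1930, 238) = 2168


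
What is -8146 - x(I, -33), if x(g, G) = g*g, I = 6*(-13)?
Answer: -14230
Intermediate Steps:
I = -78
x(g, G) = g**2
-8146 - x(I, -33) = -8146 - 1*(-78)**2 = -8146 - 1*6084 = -8146 - 6084 = -14230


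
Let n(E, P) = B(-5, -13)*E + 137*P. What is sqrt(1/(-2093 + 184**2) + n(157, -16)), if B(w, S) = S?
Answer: I*sqrt(4270623587614)/31763 ≈ 65.062*I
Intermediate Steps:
n(E, P) = -13*E + 137*P
sqrt(1/(-2093 + 184**2) + n(157, -16)) = sqrt(1/(-2093 + 184**2) + (-13*157 + 137*(-16))) = sqrt(1/(-2093 + 33856) + (-2041 - 2192)) = sqrt(1/31763 - 4233) = sqrt(-134452778/31763) = I*sqrt(4270623587614)/31763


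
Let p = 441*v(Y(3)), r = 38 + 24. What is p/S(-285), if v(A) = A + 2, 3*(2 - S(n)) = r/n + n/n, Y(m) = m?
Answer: 1885275/1487 ≈ 1267.8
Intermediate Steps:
r = 62
S(n) = 5/3 - 62/(3*n) (S(n) = 2 - (62/n + n/n)/3 = 2 - (62/n + 1)/3 = 2 - (1 + 62/n)/3 = 2 + (-⅓ - 62/(3*n)) = 5/3 - 62/(3*n))
v(A) = 2 + A
p = 2205 (p = 441*(2 + 3) = 441*5 = 2205)
p/S(-285) = 2205/(((⅓)*(-62 + 5*(-285))/(-285))) = 2205/(((⅓)*(-1/285)*(-62 - 1425))) = 2205/(((⅓)*(-1/285)*(-1487))) = 2205/(1487/855) = 2205*(855/1487) = 1885275/1487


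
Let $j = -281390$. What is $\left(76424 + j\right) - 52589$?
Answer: $-257555$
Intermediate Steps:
$\left(76424 + j\right) - 52589 = \left(76424 - 281390\right) - 52589 = -204966 - 52589 = -257555$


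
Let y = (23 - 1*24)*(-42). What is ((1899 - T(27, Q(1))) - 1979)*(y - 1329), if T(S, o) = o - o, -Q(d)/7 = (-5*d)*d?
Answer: 102960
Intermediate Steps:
Q(d) = 35*d² (Q(d) = -7*(-5*d)*d = -(-35)*d² = 35*d²)
T(S, o) = 0
y = 42 (y = (23 - 24)*(-42) = -1*(-42) = 42)
((1899 - T(27, Q(1))) - 1979)*(y - 1329) = ((1899 - 1*0) - 1979)*(42 - 1329) = ((1899 + 0) - 1979)*(-1287) = (1899 - 1979)*(-1287) = -80*(-1287) = 102960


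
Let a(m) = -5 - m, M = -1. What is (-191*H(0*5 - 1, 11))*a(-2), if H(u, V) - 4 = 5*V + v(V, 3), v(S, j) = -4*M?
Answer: 36099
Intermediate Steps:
v(S, j) = 4 (v(S, j) = -4*(-1) = 4)
H(u, V) = 8 + 5*V (H(u, V) = 4 + (5*V + 4) = 4 + (4 + 5*V) = 8 + 5*V)
(-191*H(0*5 - 1, 11))*a(-2) = (-191*(8 + 5*11))*(-5 - 1*(-2)) = (-191*(8 + 55))*(-5 + 2) = -191*63*(-3) = -12033*(-3) = 36099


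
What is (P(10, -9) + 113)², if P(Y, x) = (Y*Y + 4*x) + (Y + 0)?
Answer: 34969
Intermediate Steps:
P(Y, x) = Y + Y² + 4*x (P(Y, x) = (Y² + 4*x) + Y = Y + Y² + 4*x)
(P(10, -9) + 113)² = ((10 + 10² + 4*(-9)) + 113)² = ((10 + 100 - 36) + 113)² = (74 + 113)² = 187² = 34969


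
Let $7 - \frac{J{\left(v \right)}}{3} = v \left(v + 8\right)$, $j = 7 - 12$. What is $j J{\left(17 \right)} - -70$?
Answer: $6340$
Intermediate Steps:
$j = -5$ ($j = 7 - 12 = -5$)
$J{\left(v \right)} = 21 - 3 v \left(8 + v\right)$ ($J{\left(v \right)} = 21 - 3 v \left(v + 8\right) = 21 - 3 v \left(8 + v\right)$)
$j J{\left(17 \right)} - -70 = - 5 \left(21 - 408 - 3 \cdot 17^{2}\right) - -70 = - 5 \left(21 - 408 - 867\right) + 70 = \left(-5\right) \left(-1254\right) + 70 = 6270 + 70 = 6340$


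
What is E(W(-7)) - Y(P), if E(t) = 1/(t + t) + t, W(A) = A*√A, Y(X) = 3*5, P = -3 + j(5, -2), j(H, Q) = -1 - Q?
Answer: -15 - 685*I*√7/98 ≈ -15.0 - 18.493*I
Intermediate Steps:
P = -2 (P = -3 + (-1 - 1*(-2)) = -3 + (-1 + 2) = -3 + 1 = -2)
Y(X) = 15
W(A) = A^(3/2)
E(t) = t + 1/(2*t) (E(t) = 1/(2*t) + t = t + 1/(2*t))
E(W(-7)) - Y(P) = ((-7)^(3/2) + 1/(2*((-7)^(3/2)))) - 1*15 = (-7*I*√7 + 1/(2*((-7*I*√7)))) - 15 = (-7*I*√7 + (I*√7/49)/2) - 15 = (-7*I*√7 + I*√7/98) - 15 = -685*I*√7/98 - 15 = -15 - 685*I*√7/98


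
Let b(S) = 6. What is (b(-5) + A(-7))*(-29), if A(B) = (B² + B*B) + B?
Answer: -2813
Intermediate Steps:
A(B) = B + 2*B² (A(B) = (B² + B²) + B = 2*B² + B = B + 2*B²)
(b(-5) + A(-7))*(-29) = (6 - 7*(1 + 2*(-7)))*(-29) = (6 - 7*(1 - 14))*(-29) = (6 - 7*(-13))*(-29) = (6 + 91)*(-29) = 97*(-29) = -2813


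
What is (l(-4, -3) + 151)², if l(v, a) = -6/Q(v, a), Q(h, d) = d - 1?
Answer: 93025/4 ≈ 23256.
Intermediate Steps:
Q(h, d) = -1 + d
l(v, a) = -6/(-1 + a)
(l(-4, -3) + 151)² = (-6/(-1 - 3) + 151)² = (-6/(-4) + 151)² = (-6*(-¼) + 151)² = (3/2 + 151)² = (305/2)² = 93025/4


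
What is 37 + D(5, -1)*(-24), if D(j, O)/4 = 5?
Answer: -443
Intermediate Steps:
D(j, O) = 20 (D(j, O) = 4*5 = 20)
37 + D(5, -1)*(-24) = 37 + 20*(-24) = 37 - 480 = -443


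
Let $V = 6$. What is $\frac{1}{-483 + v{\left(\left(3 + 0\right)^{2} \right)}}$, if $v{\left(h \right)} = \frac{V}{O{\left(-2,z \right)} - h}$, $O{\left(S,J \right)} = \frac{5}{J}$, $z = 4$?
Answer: $- \frac{31}{14997} \approx -0.0020671$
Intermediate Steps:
$v{\left(h \right)} = \frac{6}{\frac{5}{4} - h}$
$\frac{1}{-483 + v{\left(\left(3 + 0\right)^{2} \right)}} = \frac{1}{-483 - \frac{24}{-5 + 4 \left(3 + 0\right)^{2}}} = \frac{1}{-483 - \frac{24}{-5 + 4 \cdot 3^{2}}} = \frac{1}{-483 - \frac{24}{-5 + 4 \cdot 9}} = \frac{1}{-483 - \frac{24}{-5 + 36}} = \frac{1}{-483 - \frac{24}{31}} = \frac{1}{- \frac{14997}{31}} = - \frac{31}{14997}$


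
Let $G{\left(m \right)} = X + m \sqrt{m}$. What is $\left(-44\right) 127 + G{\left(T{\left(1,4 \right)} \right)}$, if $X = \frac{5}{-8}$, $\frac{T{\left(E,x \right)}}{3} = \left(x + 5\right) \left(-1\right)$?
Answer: $- \frac{44709}{8} - 81 i \sqrt{3} \approx -5588.6 - 140.3 i$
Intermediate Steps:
$T{\left(E,x \right)} = -15 - 3 x$ ($T{\left(E,x \right)} = 3 \left(x + 5\right) \left(-1\right) = 3 \left(5 + x\right) \left(-1\right) = 3 \left(-5 - x\right) = -15 - 3 x$)
$X = - \frac{5}{8}$ ($X = 5 \left(- \frac{1}{8}\right) = - \frac{5}{8} \approx -0.625$)
$G{\left(m \right)} = - \frac{5}{8} + m^{\frac{3}{2}}$ ($G{\left(m \right)} = - \frac{5}{8} + m \sqrt{m} = - \frac{5}{8} + m^{\frac{3}{2}}$)
$\left(-44\right) 127 + G{\left(T{\left(1,4 \right)} \right)} = \left(-44\right) 127 - \left(\frac{5}{8} - \left(-15 - 12\right)^{\frac{3}{2}}\right) = -5588 - \left(\frac{5}{8} - \left(-15 - 12\right)^{\frac{3}{2}}\right) = -5588 - \left(\frac{5}{8} - \left(-27\right)^{\frac{3}{2}}\right) = -5588 - \left(\frac{5}{8} + 81 i \sqrt{3}\right) = - \frac{44709}{8} - 81 i \sqrt{3}$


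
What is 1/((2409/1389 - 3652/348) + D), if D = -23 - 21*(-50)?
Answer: 40281/41015729 ≈ 0.00098209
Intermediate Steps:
D = 1027 (D = -23 + 1050 = 1027)
1/((2409/1389 - 3652/348) + D) = 1/((2409/1389 - 3652/348) + 1027) = 1/((2409*(1/1389) - 3652*1/348) + 1027) = 1/((803/463 - 913/87) + 1027) = 1/(-352858/40281 + 1027) = 1/(41015729/40281) = 40281/41015729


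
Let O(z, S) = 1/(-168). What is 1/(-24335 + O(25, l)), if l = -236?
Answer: -168/4088281 ≈ -4.1093e-5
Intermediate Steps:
O(z, S) = -1/168
1/(-24335 + O(25, l)) = 1/(-24335 - 1/168) = 1/(-4088281/168) = -168/4088281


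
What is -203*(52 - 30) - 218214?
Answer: -222680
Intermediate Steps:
-203*(52 - 30) - 218214 = -203*22 - 218214 = -4466 - 218214 = -222680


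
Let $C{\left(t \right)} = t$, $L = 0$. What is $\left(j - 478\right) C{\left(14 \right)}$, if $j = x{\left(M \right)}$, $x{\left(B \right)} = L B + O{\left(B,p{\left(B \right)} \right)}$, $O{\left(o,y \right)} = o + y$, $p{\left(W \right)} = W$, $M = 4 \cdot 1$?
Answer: $-6580$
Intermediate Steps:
$M = 4$
$x{\left(B \right)} = 2 B$ ($x{\left(B \right)} = 0 B + \left(B + B\right) = 0 + 2 B = 2 B$)
$j = 8$ ($j = 2 \cdot 4 = 8$)
$\left(j - 478\right) C{\left(14 \right)} = \left(8 - 478\right) 14 = \left(-470\right) 14 = -6580$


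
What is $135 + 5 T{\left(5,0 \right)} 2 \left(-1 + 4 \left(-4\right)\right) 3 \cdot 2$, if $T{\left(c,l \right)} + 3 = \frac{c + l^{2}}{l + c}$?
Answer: $2175$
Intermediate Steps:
$T{\left(c,l \right)} = -3 + \frac{c + l^{2}}{c + l}$ ($T{\left(c,l \right)} = -3 + \frac{c + l^{2}}{l + c} = -3 + \frac{c + l^{2}}{c + l}$)
$135 + 5 T{\left(5,0 \right)} 2 \left(-1 + 4 \left(-4\right)\right) 3 \cdot 2 = 135 + 5 \frac{0^{2} - 0 - 10}{5 + 0} \cdot 2 \left(-1 + 4 \left(-4\right)\right) 3 \cdot 2 = 135 + 5 \frac{0 + 0 - 10}{5} \cdot 2 \left(-1 - 16\right) 3 \cdot 2 = 135 + 5 \cdot \frac{1}{5} \left(-10\right) 2 \left(-17\right) 3 \cdot 2 = 135 + 5 - 2 \left(\left(-34\right) 3\right) 2 = 135 + 5 \left(-2\right) \left(-102\right) 2 = 135 + 5 \cdot 204 \cdot 2 = 135 + 5 \cdot 408 = 135 + 2040 = 2175$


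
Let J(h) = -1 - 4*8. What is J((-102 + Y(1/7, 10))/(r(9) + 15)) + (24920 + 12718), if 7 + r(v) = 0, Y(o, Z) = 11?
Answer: 37605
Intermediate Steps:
r(v) = -7 (r(v) = -7 + 0 = -7)
J(h) = -33 (J(h) = -1 - 32 = -33)
J((-102 + Y(1/7, 10))/(r(9) + 15)) + (24920 + 12718) = -33 + (24920 + 12718) = -33 + 37638 = 37605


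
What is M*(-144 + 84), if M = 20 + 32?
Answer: -3120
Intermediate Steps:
M = 52
M*(-144 + 84) = 52*(-144 + 84) = 52*(-60) = -3120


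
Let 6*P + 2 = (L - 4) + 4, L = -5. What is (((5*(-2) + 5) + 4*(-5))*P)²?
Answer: 30625/36 ≈ 850.69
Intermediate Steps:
P = -7/6 (P = -⅓ + ((-5 - 4) + 4)/6 = -⅓ + (-9 + 4)/6 = -⅓ + (⅙)*(-5) = -⅓ - ⅚ = -7/6 ≈ -1.1667)
(((5*(-2) + 5) + 4*(-5))*P)² = (((5*(-2) + 5) + 4*(-5))*(-7/6))² = (((-10 + 5) - 20)*(-7/6))² = ((-5 - 20)*(-7/6))² = (-25*(-7/6))² = (175/6)² = 30625/36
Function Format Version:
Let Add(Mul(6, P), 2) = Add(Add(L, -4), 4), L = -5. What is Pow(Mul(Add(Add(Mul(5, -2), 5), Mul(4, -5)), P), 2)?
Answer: Rational(30625, 36) ≈ 850.69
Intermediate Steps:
P = Rational(-7, 6) (P = Add(Rational(-1, 3), Mul(Rational(1, 6), Add(Add(-5, -4), 4))) = Add(Rational(-1, 3), Mul(Rational(1, 6), Add(-9, 4))) = Add(Rational(-1, 3), Mul(Rational(1, 6), -5)) = Add(Rational(-1, 3), Rational(-5, 6)) = Rational(-7, 6) ≈ -1.1667)
Pow(Mul(Add(Add(Mul(5, -2), 5), Mul(4, -5)), P), 2) = Pow(Mul(Add(Add(Mul(5, -2), 5), Mul(4, -5)), Rational(-7, 6)), 2) = Pow(Mul(Add(Add(-10, 5), -20), Rational(-7, 6)), 2) = Pow(Mul(Add(-5, -20), Rational(-7, 6)), 2) = Pow(Mul(-25, Rational(-7, 6)), 2) = Pow(Rational(175, 6), 2) = Rational(30625, 36)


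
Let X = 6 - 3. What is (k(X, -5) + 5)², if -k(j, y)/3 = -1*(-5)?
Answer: 100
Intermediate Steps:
X = 3
k(j, y) = -15 (k(j, y) = -(-3)*(-5) = -3*5 = -15)
(k(X, -5) + 5)² = (-15 + 5)² = (-10)² = 100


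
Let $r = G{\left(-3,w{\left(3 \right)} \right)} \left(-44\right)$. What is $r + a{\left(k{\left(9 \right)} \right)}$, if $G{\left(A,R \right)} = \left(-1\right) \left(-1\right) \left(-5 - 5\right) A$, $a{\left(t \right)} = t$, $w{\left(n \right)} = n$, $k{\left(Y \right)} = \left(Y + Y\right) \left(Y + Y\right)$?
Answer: $-996$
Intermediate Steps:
$k{\left(Y \right)} = 4 Y^{2}$ ($k{\left(Y \right)} = 2 Y 2 Y = 4 Y^{2}$)
$G{\left(A,R \right)} = - 10 A$ ($G{\left(A,R \right)} = 1 \left(- 10 A\right) = - 10 A$)
$r = -1320$ ($r = \left(-10\right) \left(-3\right) \left(-44\right) = 30 \left(-44\right) = -1320$)
$r + a{\left(k{\left(9 \right)} \right)} = -1320 + 4 \cdot 9^{2} = -1320 + 4 \cdot 81 = -1320 + 324 = -996$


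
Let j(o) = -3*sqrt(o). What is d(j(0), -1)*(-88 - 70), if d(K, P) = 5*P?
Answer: 790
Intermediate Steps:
d(j(0), -1)*(-88 - 70) = (5*(-1))*(-88 - 70) = -5*(-158) = 790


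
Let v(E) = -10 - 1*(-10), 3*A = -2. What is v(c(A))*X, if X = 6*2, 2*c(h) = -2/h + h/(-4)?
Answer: 0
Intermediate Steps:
A = -⅔ (A = (⅓)*(-2) = -⅔ ≈ -0.66667)
c(h) = -1/h - h/8 (c(h) = (-2/h + h/(-4))/2 = (-2/h + h*(-¼))/2 = (-2/h - h/4)/2 = -1/h - h/8)
v(E) = 0 (v(E) = -10 + 10 = 0)
X = 12
v(c(A))*X = 0*12 = 0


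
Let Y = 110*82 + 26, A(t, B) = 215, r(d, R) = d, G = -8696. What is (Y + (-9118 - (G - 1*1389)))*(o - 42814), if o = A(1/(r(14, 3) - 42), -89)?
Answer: -426543787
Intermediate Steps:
o = 215
Y = 9046 (Y = 9020 + 26 = 9046)
(Y + (-9118 - (G - 1*1389)))*(o - 42814) = (9046 + (-9118 - (-8696 - 1*1389)))*(215 - 42814) = (9046 + (-9118 - (-8696 - 1389)))*(-42599) = (9046 + (-9118 - 1*(-10085)))*(-42599) = (9046 + (-9118 + 10085))*(-42599) = (9046 + 967)*(-42599) = 10013*(-42599) = -426543787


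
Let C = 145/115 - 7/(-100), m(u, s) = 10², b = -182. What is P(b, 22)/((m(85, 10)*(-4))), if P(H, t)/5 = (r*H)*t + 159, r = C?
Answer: 743159/11500 ≈ 64.623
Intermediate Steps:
m(u, s) = 100
C = 3061/2300 (C = 145*(1/115) - 7*(-1/100) = 29/23 + 7/100 = 3061/2300 ≈ 1.3309)
r = 3061/2300 ≈ 1.3309
P(H, t) = 795 + 3061*H*t/460 (P(H, t) = 5*((3061*H/2300)*t + 159) = 5*(3061*H*t/2300 + 159) = 5*(159 + 3061*H*t/2300) = 795 + 3061*H*t/460)
P(b, 22)/((m(85, 10)*(-4))) = (795 + (3061/460)*(-182)*22)/((100*(-4))) = (795 - 3064061/115)/(-400) = -2972636/115*(-1/400) = 743159/11500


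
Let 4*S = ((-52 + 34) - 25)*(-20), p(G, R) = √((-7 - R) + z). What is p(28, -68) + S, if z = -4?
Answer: 215 + √57 ≈ 222.55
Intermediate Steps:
p(G, R) = √(-11 - R) (p(G, R) = √((-7 - R) - 4) = √(-11 - R))
S = 215 (S = (((-52 + 34) - 25)*(-20))/4 = ((-18 - 25)*(-20))/4 = (-43*(-20))/4 = (¼)*860 = 215)
p(28, -68) + S = √(-11 - 1*(-68)) + 215 = √(-11 + 68) + 215 = √57 + 215 = 215 + √57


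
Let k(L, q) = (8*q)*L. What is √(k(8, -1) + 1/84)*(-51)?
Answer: -85*I*√4515/14 ≈ -407.96*I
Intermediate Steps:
k(L, q) = 8*L*q
√(k(8, -1) + 1/84)*(-51) = √(8*8*(-1) + 1/84)*(-51) = √(-64 + 1/84)*(-51) = √(-5375/84)*(-51) = (5*I*√4515/42)*(-51) = -85*I*√4515/14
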